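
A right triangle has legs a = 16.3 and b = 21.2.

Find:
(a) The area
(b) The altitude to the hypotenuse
(a) The legs are perpendicular, so Area = ½·a·b = ½·16.3·21.2 = ½·345.56 = 172.78
(b) Hypotenuse c = √(a² + b²) = √(265.69 + 449.44) = √715.13 ≈ 26.7419
    Area = ½·c·h_c  ⇒  h_c = 2·Area/c = 345.56/26.7419 ≈ 12.922

Area = 172.78, h_c = 12.92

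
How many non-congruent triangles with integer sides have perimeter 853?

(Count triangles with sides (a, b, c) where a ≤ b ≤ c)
Let a ≤ b ≤ c with a + b + c = 853. The only binding inequality is a + b > c, i.e. 853 − c > c, so c < 853/2; and c ≥ 853/3 since c is the largest side.
So 285 ≤ c ≤ 426. For each c, b runs from ⌈(853 − c)/2⌉ up to c (then a = 853 − b − c satisfies 1 ≤ a ≤ b automatically), giving c − ⌈(853 − c)/2⌉ + 1 choices.
Summing over c: 2 + 3 + 5 + 6 + … + 212 + 213  (142 terms, c = 285, …, 426) = 15265
Check (closed form: nearest integer to p²/48 for even p, (p+3)²/48 for odd p): (853+3)²/48 = 856²/48 = 732736/48 ≈ 15265.33 → 15265

15265 triangles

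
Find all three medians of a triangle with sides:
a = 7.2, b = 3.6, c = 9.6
Median formula: m_a = ½√(2b² + 2c² − a²) (and cyclically). a² = 51.84, b² = 12.96, c² = 92.16.
m_a = ½√(2·12.96 + 2·92.16 − 51.84) = ½√158.4 ≈ ½·12.5857 ≈ 6.29285
m_b = ½√(2·51.84 + 2·92.16 − 12.96) = ½√275.04 ≈ ½·16.5843 ≈ 8.29216
m_c = ½√(2·51.84 + 2·12.96 − 92.16) = ½√37.44 ≈ ½·6.11882 ≈ 3.05941

m_a = 6.293, m_b = 8.292, m_c = 3.059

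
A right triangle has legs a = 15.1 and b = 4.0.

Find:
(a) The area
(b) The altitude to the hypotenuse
(a) The legs are perpendicular, so Area = ½·a·b = ½·15.1·4.0 = ½·60.4 = 30.2
(b) Hypotenuse c = √(a² + b²) = √(228.01 + 16) = √244.01 ≈ 15.6208
    Area = ½·c·h_c  ⇒  h_c = 2·Area/c = 60.4/15.6208 ≈ 3.86663

Area = 30.2, h_c = 3.867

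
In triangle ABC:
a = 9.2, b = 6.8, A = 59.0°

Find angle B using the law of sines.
a/sin(A) = b/sin(B)  ⇒  sin(B) = b·sin(A)/a = 6.8·sin(59.0°)/9.2
sin(59.0°) ≈ 0.857167
sin(B) ≈ 6.8·0.857167/9.2 ≈ 5.82874/9.2 ≈ 0.633558
B = arcsin(0.633558) ≈ 39.3131°
(Since b ≤ a we need B ≤ A, so the obtuse alternative 180° − 39.3131° ≈ 140.687° is rejected.)

B = 39.31°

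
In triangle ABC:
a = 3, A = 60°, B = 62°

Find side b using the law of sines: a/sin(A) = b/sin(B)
a/sin(A) = b/sin(B)  ⇒  b = a·sin(B)/sin(A) = 3·sin(62°)/sin(60°)
sin(62°) ≈ 0.882948, sin(60°) ≈ 0.866025
b ≈ 3·0.882948/0.866025 ≈ 2.64884/0.866025 ≈ 3.05862

b = 3.059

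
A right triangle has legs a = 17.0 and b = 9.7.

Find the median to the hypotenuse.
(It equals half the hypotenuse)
Hypotenuse c = √(a² + b²) = √(289 + 94.09) = √383.09 ≈ 19.5727
Median to hypotenuse = c/2 ≈ 19.5727/2 ≈ 9.78634

Median = 9.786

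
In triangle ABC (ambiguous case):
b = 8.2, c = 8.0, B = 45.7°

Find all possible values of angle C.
b/sin(B) = c/sin(C)  ⇒  sin(C) = c·sin(B)/b = 8.0·sin(45.7°)/8.2
sin(45.7°) ≈ 0.715693
sin(C) ≈ 8.0·0.715693/8.2 ≈ 5.72554/8.2 ≈ 0.698237
Candidate 1: C₁ = arcsin(0.698237) ≈ 44.2857°  →  A = 180° − 45.7° − 44.2857° ≈ 90.0143° > 0, valid
Candidate 2: C₂ = 180° − C₁ ≈ 135.714°  →  A = 180° − 45.7° − 135.714° ≈ -1.4143° ≤ 0, not a valid triangle

C = 44.29° (one solution)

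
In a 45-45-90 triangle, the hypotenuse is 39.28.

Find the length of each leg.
In a 45-45-90 triangle hypotenuse = leg·√2, so leg = hypotenuse/√2.
Leg = 39.28/√2 ≈ 39.28/1.41421 ≈ 27.7752

Each leg = 27.78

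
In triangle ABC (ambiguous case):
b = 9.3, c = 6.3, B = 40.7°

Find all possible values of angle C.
b/sin(B) = c/sin(C)  ⇒  sin(C) = c·sin(B)/b = 6.3·sin(40.7°)/9.3
sin(40.7°) ≈ 0.652098
sin(C) ≈ 6.3·0.652098/9.3 ≈ 4.10822/9.3 ≈ 0.441744
Candidate 1: C₁ = arcsin(0.441744) ≈ 26.2152°  →  A = 180° − 40.7° − 26.2152° ≈ 113.085° > 0, valid
Candidate 2: C₂ = 180° − C₁ ≈ 153.785°  →  A = 180° − 40.7° − 153.785° ≈ -14.4848° ≤ 0, not a valid triangle

C = 26.22° (one solution)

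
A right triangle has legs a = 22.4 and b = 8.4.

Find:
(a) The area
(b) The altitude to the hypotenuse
(a) The legs are perpendicular, so Area = ½·a·b = ½·22.4·8.4 = ½·188.16 = 94.08
(b) Hypotenuse c = √(a² + b²) = √(501.76 + 70.56) = √572.32 ≈ 23.9232
    Area = ½·c·h_c  ⇒  h_c = 2·Area/c = 188.16/23.9232 ≈ 7.86517

Area = 94.08, h_c = 7.865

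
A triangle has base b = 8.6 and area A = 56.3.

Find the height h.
A = ½·b·h  ⇒  h = 2A/b = 2·56.3/8.6 = 112.6/8.6 ≈ 13.093

h = 13.09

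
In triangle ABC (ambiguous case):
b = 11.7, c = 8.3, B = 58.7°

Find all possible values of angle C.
b/sin(B) = c/sin(C)  ⇒  sin(C) = c·sin(B)/b = 8.3·sin(58.7°)/11.7
sin(58.7°) ≈ 0.854459
sin(C) ≈ 8.3·0.854459/11.7 ≈ 7.09201/11.7 ≈ 0.606155
Candidate 1: C₁ = arcsin(0.606155) ≈ 37.312°  →  A = 180° − 58.7° − 37.312° ≈ 83.988° > 0, valid
Candidate 2: C₂ = 180° − C₁ ≈ 142.688°  →  A = 180° − 58.7° − 142.688° ≈ -21.388° ≤ 0, not a valid triangle

C = 37.31° (one solution)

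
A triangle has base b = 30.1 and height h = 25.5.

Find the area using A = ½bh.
A = ½·b·h = ½·30.1·25.5 = ½·767.55 = 383.775

Area = 383.775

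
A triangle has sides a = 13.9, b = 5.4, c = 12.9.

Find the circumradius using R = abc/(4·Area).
First find the area with Heron's formula.
s = (13.9 + 5.4 + 12.9)/2 = 16.1
Area = √(s(s−a)(s−b)(s−c)) = √(16.1·2.2·10.7·3.2) ≈ √1212.78 ≈ 34.825
abc = 13.9·5.4·12.9 = 968.274
R = abc/(4·Area) ≈ 968.274/(4·34.825) = 968.274/139.3 ≈ 6.951

R = 6.951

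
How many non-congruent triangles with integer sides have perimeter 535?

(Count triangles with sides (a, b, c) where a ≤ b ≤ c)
Let a ≤ b ≤ c with a + b + c = 535. The only binding inequality is a + b > c, i.e. 535 − c > c, so c < 535/2; and c ≥ 535/3 since c is the largest side.
So 179 ≤ c ≤ 267. For each c, b runs from ⌈(535 − c)/2⌉ up to c (then a = 535 − b − c satisfies 1 ≤ a ≤ b automatically), giving c − ⌈(535 − c)/2⌉ + 1 choices.
Summing over c: 2 + 3 + 5 + 6 + … + 132 + 134  (89 terms, c = 179, …, 267) = 6030
Check (closed form: nearest integer to p²/48 for even p, (p+3)²/48 for odd p): (535+3)²/48 = 538²/48 = 289444/48 ≈ 6030.08 → 6030

6030 triangles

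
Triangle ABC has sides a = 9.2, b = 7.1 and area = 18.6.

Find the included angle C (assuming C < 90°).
Area = ½·a·b·sin(C)  ⇒  sin(C) = 2·Area/(a·b) = 2·18.6/(9.2·7.1) = 37.2/65.32 ≈ 0.569504
C = arcsin(0.569504) ≈ 34.7156° (taking the acute solution since C < 90°)

C = 34.72°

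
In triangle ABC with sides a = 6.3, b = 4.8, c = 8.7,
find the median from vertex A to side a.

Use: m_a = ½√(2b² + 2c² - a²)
m_a = ½√(2·4.8² + 2·8.7² − 6.3²) = ½√(2·23.04 + 2·75.69 − 39.69) = ½√(46.08 + 151.38 − 39.69) = ½√157.77
√157.77 ≈ 12.5607, so m_a ≈ 6.28033

m_a = 6.28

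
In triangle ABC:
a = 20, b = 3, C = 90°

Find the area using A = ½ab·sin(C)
A = ½·a·b·sin(C) = ½·20·3·sin(90°)
sin(90°) ≈ 1
A ≈ ½·60·1 = 30·1 ≈ 30

Area = 30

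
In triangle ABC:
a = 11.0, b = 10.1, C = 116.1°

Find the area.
Two sides and the included angle (SAS): A = ½·a·b·sin(C) = ½·11.0·10.1·sin(116.1°)
sin(116.1°) ≈ 0.898028
A ≈ ½·111.1·0.898028 = 55.55·0.898028 ≈ 49.8854

Area = 49.89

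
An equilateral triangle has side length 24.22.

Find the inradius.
r = Area/s with s the semi-perimeter.
Area = (√3/4)·24.22² = (√3/4)·586.6084 ≈ 0.433013·586.6084 ≈ 254.009
s = 3·24.22/2 = 36.33
r ≈ 254.009/36.33 ≈ 6.99171
(Equivalently r = side/(2√3) = 24.22/3.4641 ≈ 6.99171.)

r = 6.992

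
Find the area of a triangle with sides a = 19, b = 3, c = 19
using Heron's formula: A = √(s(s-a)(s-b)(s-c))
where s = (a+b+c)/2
s = (19 + 3 + 19)/2 = 41/2 = 20.5
s − a = 1.5, s − b = 17.5, s − c = 1.5
s(s−a)(s−b)(s−c) = 20.5·1.5·17.5·1.5 = 807.1875
Area = √807.1875 ≈ 28.411

s = 20.5, Area = 28.41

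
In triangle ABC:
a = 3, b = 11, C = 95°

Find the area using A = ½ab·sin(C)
A = ½·a·b·sin(C) = ½·3·11·sin(95°)
sin(95°) ≈ 0.996195
A ≈ ½·33·0.996195 = 16.5·0.996195 ≈ 16.4372

Area = 16.44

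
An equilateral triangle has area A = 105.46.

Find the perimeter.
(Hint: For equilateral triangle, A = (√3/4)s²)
A = (√3/4)s²  ⇒  s² = 4A/√3 = 4·105.46/√3 = 421.84/1.73205 ≈ 243.549
s ≈ √243.549 ≈ 15.6061
Perimeter = 3s ≈ 3·15.6061 ≈ 46.8182

Perimeter = 46.82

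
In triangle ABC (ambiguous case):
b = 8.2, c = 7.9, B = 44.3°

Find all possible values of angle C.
b/sin(B) = c/sin(C)  ⇒  sin(C) = c·sin(B)/b = 7.9·sin(44.3°)/8.2
sin(44.3°) ≈ 0.698415
sin(C) ≈ 7.9·0.698415/8.2 ≈ 5.51748/8.2 ≈ 0.672864
Candidate 1: C₁ = arcsin(0.672864) ≈ 42.2885°  →  A = 180° − 44.3° − 42.2885° ≈ 93.4115° > 0, valid
Candidate 2: C₂ = 180° − C₁ ≈ 137.712°  →  A = 180° − 44.3° − 137.712° ≈ -2.0115° ≤ 0, not a valid triangle

C = 42.29° (one solution)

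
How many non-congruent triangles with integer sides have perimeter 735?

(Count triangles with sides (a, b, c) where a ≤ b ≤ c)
Let a ≤ b ≤ c with a + b + c = 735. The only binding inequality is a + b > c, i.e. 735 − c > c, so c < 735/2; and c ≥ 735/3 since c is the largest side.
So 245 ≤ c ≤ 367. For each c, b runs from ⌈(735 − c)/2⌉ up to c (then a = 735 − b − c satisfies 1 ≤ a ≤ b automatically), giving c − ⌈(735 − c)/2⌉ + 1 choices.
Summing over c: 1 + 2 + 4 + 5 + … + 182 + 184  (123 terms, c = 245, …, 367) = 11347
Check (closed form: nearest integer to p²/48 for even p, (p+3)²/48 for odd p): (735+3)²/48 = 738²/48 = 544644/48 ≈ 11346.75 → 11347

11347 triangles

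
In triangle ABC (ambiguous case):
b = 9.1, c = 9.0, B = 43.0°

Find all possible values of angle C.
b/sin(B) = c/sin(C)  ⇒  sin(C) = c·sin(B)/b = 9.0·sin(43.0°)/9.1
sin(43.0°) ≈ 0.681998
sin(C) ≈ 9.0·0.681998/9.1 ≈ 6.13799/9.1 ≈ 0.674504
Candidate 1: C₁ = arcsin(0.674504) ≈ 42.4156°  →  A = 180° − 43.0° − 42.4156° ≈ 94.5844° > 0, valid
Candidate 2: C₂ = 180° − C₁ ≈ 137.584°  →  A = 180° − 43.0° − 137.584° ≈ -0.5844° ≤ 0, not a valid triangle

C = 42.42° (one solution)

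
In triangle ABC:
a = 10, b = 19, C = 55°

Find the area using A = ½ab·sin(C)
A = ½·a·b·sin(C) = ½·10·19·sin(55°)
sin(55°) ≈ 0.819152
A ≈ ½·190·0.819152 = 95·0.819152 ≈ 77.8194

Area = 77.82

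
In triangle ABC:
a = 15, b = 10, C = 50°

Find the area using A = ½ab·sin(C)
A = ½·a·b·sin(C) = ½·15·10·sin(50°)
sin(50°) ≈ 0.766044
A ≈ ½·150·0.766044 = 75·0.766044 ≈ 57.4533

Area = 57.45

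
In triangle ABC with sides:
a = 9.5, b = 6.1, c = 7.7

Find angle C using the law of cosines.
c² = a² + b² − 2ab·cos(C)  ⇒  cos(C) = (a² + b² − c²)/(2ab)
cos(C) = (9.5² + 6.1² − 7.7²)/(2·9.5·6.1) = (90.25 + 37.21 − 59.29)/115.9 = 68.17/115.9 ≈ 0.588179
C = arccos(0.588179) ≈ 53.9721°

C = 53.97°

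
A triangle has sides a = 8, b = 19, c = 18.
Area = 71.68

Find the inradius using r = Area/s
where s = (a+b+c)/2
s = (8 + 19 + 18)/2 = 45/2 = 22.5
r = Area/s = 71.68/22.5 ≈ 3.18578

r = 3.186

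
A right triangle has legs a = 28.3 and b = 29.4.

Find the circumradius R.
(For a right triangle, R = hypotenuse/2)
Hypotenuse c = √(a² + b²) = √(800.89 + 864.36) = √1665.25 ≈ 40.8075
R = c/2 ≈ 40.8075/2 ≈ 20.4037

R = 20.4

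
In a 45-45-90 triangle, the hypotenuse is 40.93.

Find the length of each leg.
In a 45-45-90 triangle hypotenuse = leg·√2, so leg = hypotenuse/√2.
Leg = 40.93/√2 ≈ 40.93/1.41421 ≈ 28.9419

Each leg = 28.94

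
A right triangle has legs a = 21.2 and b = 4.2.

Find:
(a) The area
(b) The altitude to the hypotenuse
(a) The legs are perpendicular, so Area = ½·a·b = ½·21.2·4.2 = ½·89.04 = 44.52
(b) Hypotenuse c = √(a² + b²) = √(449.44 + 17.64) = √467.08 ≈ 21.612
    Area = ½·c·h_c  ⇒  h_c = 2·Area/c = 89.04/21.612 ≈ 4.11993

Area = 44.52, h_c = 4.12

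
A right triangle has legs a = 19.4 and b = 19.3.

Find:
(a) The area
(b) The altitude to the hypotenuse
(a) The legs are perpendicular, so Area = ½·a·b = ½·19.4·19.3 = ½·374.42 = 187.21
(b) Hypotenuse c = √(a² + b²) = √(376.36 + 372.49) = √748.85 ≈ 27.3651
    Area = ½·c·h_c  ⇒  h_c = 2·Area/c = 374.42/27.3651 ≈ 13.6824

Area = 187.21, h_c = 13.68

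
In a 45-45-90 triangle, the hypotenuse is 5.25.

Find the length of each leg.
In a 45-45-90 triangle hypotenuse = leg·√2, so leg = hypotenuse/√2.
Leg = 5.25/√2 ≈ 5.25/1.41421 ≈ 3.71231

Each leg = 3.712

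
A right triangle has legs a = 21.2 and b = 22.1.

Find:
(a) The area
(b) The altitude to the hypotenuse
(a) The legs are perpendicular, so Area = ½·a·b = ½·21.2·22.1 = ½·468.52 = 234.26
(b) Hypotenuse c = √(a² + b²) = √(449.44 + 488.41) = √937.85 ≈ 30.6243
    Area = ½·c·h_c  ⇒  h_c = 2·Area/c = 468.52/30.6243 ≈ 15.2989

Area = 234.26, h_c = 15.3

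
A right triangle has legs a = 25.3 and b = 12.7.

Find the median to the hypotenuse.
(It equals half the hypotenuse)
Hypotenuse c = √(a² + b²) = √(640.09 + 161.29) = √801.38 ≈ 28.3087
Median to hypotenuse = c/2 ≈ 28.3087/2 ≈ 14.1543

Median = 14.15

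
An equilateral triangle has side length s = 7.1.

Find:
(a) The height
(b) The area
(a) The height splits the triangle into two 30-60-90 halves: h = s·√3/2 = 7.1·1.73205/2 ≈ 12.2976/2 ≈ 6.14878
(b) Area = (√3/4)·s² = (√3/4)·7.1² = (√3/4)·50.41 ≈ 0.433013·50.41 ≈ 21.8282

Height = 6.149, Area = 21.83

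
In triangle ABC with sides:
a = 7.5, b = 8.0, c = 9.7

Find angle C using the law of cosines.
c² = a² + b² − 2ab·cos(C)  ⇒  cos(C) = (a² + b² − c²)/(2ab)
cos(C) = (7.5² + 8.0² − 9.7²)/(2·7.5·8.0) = (56.25 + 64 − 94.09)/120 = 26.16/120 ≈ 0.218
C = arccos(0.218) ≈ 77.4084°

C = 77.41°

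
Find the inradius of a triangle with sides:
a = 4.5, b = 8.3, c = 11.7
r = Area/s where s is the semi-perimeter.
s = (4.5 + 8.3 + 11.7)/2 = 24.5/2 = 12.25
Area = √(s(s−a)(s−b)(s−c)) = √(12.25·7.75·3.95·0.55) ≈ √206.252 ≈ 14.3615
r ≈ 14.3615/12.25 ≈ 1.17236

r = 1.172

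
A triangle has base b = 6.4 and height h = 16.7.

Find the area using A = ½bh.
A = ½·b·h = ½·6.4·16.7 = ½·106.88 = 53.44

Area = 53.44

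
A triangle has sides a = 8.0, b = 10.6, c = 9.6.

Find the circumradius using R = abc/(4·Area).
First find the area with Heron's formula.
s = (8.0 + 10.6 + 9.6)/2 = 14.1
Area = √(s(s−a)(s−b)(s−c)) = √(14.1·6.1·3.5·4.5) ≈ √1354.66 ≈ 36.8057
abc = 8.0·10.6·9.6 = 814.08
R = abc/(4·Area) ≈ 814.08/(4·36.8057) = 814.08/147.223 ≈ 5.52958

R = 5.53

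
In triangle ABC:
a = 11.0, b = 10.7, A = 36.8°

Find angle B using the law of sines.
a/sin(A) = b/sin(B)  ⇒  sin(B) = b·sin(A)/a = 10.7·sin(36.8°)/11.0
sin(36.8°) ≈ 0.599024
sin(B) ≈ 10.7·0.599024/11.0 ≈ 6.40955/11.0 ≈ 0.582687
B = arcsin(0.582687) ≈ 35.6397°
(Since b ≤ a we need B ≤ A, so the obtuse alternative 180° − 35.6397° ≈ 144.36° is rejected.)

B = 35.64°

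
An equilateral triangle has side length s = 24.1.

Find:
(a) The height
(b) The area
(a) The height splits the triangle into two 30-60-90 halves: h = s·√3/2 = 24.1·1.73205/2 ≈ 41.7424/2 ≈ 20.8712
(b) Area = (√3/4)·s² = (√3/4)·24.1² = (√3/4)·580.81 ≈ 0.433013·580.81 ≈ 251.498

Height = 20.87, Area = 251.5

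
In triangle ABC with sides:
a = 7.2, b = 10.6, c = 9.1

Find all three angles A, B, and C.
Law of cosines for each angle (a² = 51.84, b² = 112.36, c² = 82.81):
cos(A) = (b² + c² − a²)/(2bc) = (112.36 + 82.81 − 51.84)/(2·10.6·9.1) = 143.33/192.92 ≈ 0.74295  ⇒  A ≈ 42.0166°
cos(B) = (a² + c² − b²)/(2ac) = (51.84 + 82.81 − 112.36)/(2·7.2·9.1) = 22.29/131.04 ≈ 0.170101  ⇒  B ≈ 80.2063°
cos(C) = (a² + b² − c²)/(2ab) = (51.84 + 112.36 − 82.81)/(2·7.2·10.6) = 81.39/152.64 ≈ 0.533215  ⇒  C ≈ 57.777°
Check: A + B + C ≈ 180°

A = 42.02°, B = 80.21°, C = 57.78°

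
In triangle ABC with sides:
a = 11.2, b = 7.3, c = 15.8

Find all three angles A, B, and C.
Law of cosines for each angle (a² = 125.44, b² = 53.29, c² = 249.64):
cos(A) = (b² + c² − a²)/(2bc) = (53.29 + 249.64 − 125.44)/(2·7.3·15.8) = 177.49/230.68 ≈ 0.769421  ⇒  A ≈ 39.6981°
cos(B) = (a² + c² − b²)/(2ac) = (125.44 + 249.64 − 53.29)/(2·11.2·15.8) = 321.79/353.92 ≈ 0.909217  ⇒  B ≈ 24.6027°
cos(C) = (a² + b² − c²)/(2ab) = (125.44 + 53.29 − 249.64)/(2·11.2·7.3) = -70.91/163.52 ≈ -0.433647  ⇒  C ≈ 115.699°
Check: A + B + C ≈ 180°

A = 39.7°, B = 24.6°, C = 115.7°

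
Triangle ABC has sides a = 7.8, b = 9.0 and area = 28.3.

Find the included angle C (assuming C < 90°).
Area = ½·a·b·sin(C)  ⇒  sin(C) = 2·Area/(a·b) = 2·28.3/(7.8·9.0) = 56.6/70.2 ≈ 0.806268
C = arcsin(0.806268) ≈ 53.7329° (taking the acute solution since C < 90°)

C = 53.73°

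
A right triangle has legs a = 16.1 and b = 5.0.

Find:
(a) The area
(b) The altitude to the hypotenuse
(a) The legs are perpendicular, so Area = ½·a·b = ½·16.1·5.0 = ½·80.5 = 40.25
(b) Hypotenuse c = √(a² + b²) = √(259.21 + 25) = √284.21 ≈ 16.8585
    Area = ½·c·h_c  ⇒  h_c = 2·Area/c = 80.5/16.8585 ≈ 4.77503

Area = 40.25, h_c = 4.775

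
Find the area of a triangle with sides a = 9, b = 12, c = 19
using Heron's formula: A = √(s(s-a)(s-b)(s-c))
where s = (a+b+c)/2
s = (9 + 12 + 19)/2 = 40/2 = 20
s − a = 11, s − b = 8, s − c = 1
s(s−a)(s−b)(s−c) = 20·11·8·1 = 1760
Area = √1760 ≈ 41.9524

s = 20.0, Area = 41.95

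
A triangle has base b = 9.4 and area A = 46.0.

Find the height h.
A = ½·b·h  ⇒  h = 2A/b = 2·46.0/9.4 = 92/9.4 ≈ 9.78723

h = 9.787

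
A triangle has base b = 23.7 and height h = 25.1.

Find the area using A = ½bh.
A = ½·b·h = ½·23.7·25.1 = ½·594.87 = 297.435

Area = 297.435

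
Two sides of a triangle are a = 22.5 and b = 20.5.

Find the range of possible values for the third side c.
Triangle inequality: |a − b| < c < a + b
|a − b| = |22.5 − 20.5| = 2
a + b = 22.5 + 20.5 = 43

2 < c < 43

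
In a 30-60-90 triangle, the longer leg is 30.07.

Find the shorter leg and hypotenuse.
In a 30-60-90 triangle the sides are in ratio 1 : √3 : 2, so short leg = long leg/√3 and hypotenuse = 2·(short leg).
Short leg = 30.07/√3 ≈ 30.07/1.73205 ≈ 17.3609
Hypotenuse = 2·17.3609 ≈ 34.7218

Short leg = 17.36, Hypotenuse = 34.72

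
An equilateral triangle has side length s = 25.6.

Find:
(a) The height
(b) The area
(a) The height splits the triangle into two 30-60-90 halves: h = s·√3/2 = 25.6·1.73205/2 ≈ 44.3405/2 ≈ 22.1703
(b) Area = (√3/4)·s² = (√3/4)·25.6² = (√3/4)·655.36 ≈ 0.433013·655.36 ≈ 283.779

Height = 22.17, Area = 283.8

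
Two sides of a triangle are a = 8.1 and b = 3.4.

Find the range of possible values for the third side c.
Triangle inequality: |a − b| < c < a + b
|a − b| = |8.1 − 3.4| = 4.7
a + b = 8.1 + 3.4 = 11.5

4.7 < c < 11.5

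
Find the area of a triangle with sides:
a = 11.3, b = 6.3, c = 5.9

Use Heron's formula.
s = (11.3 + 6.3 + 5.9)/2 = 23.5/2 = 11.75
s − a = 0.45, s − b = 5.45, s − c = 5.85
s(s−a)(s−b)(s−c) = 11.75·0.45·5.45·5.85 ≈ 168.579
Area = √168.579 ≈ 12.9838

Area = 12.98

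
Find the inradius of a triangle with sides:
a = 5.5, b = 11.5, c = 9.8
r = Area/s where s is the semi-perimeter.
s = (5.5 + 11.5 + 9.8)/2 = 26.8/2 = 13.4
Area = √(s(s−a)(s−b)(s−c)) = √(13.4·7.9·1.9·3.6) ≈ √724.082 ≈ 26.9088
r ≈ 26.9088/13.4 ≈ 2.00812

r = 2.008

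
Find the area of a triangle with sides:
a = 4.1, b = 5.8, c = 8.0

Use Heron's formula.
s = (4.1 + 5.8 + 8.0)/2 = 17.9/2 = 8.95
s − a = 4.85, s − b = 3.15, s − c = 0.95
s(s−a)(s−b)(s−c) = 8.95·4.85·3.15·0.95 ≈ 129.897
Area = √129.897 ≈ 11.3972

Area = 11.4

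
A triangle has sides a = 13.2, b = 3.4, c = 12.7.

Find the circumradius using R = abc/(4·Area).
First find the area with Heron's formula.
s = (13.2 + 3.4 + 12.7)/2 = 14.65
Area = √(s(s−a)(s−b)(s−c)) = √(14.65·1.45·11.25·1.95) ≈ √466.007 ≈ 21.5872
abc = 13.2·3.4·12.7 = 569.976
R = abc/(4·Area) ≈ 569.976/(4·21.5872) = 569.976/86.3488 ≈ 6.60086

R = 6.601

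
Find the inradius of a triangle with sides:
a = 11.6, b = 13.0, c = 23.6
r = Area/s where s is the semi-perimeter.
s = (11.6 + 13.0 + 23.6)/2 = 48.2/2 = 24.1
Area = √(s(s−a)(s−b)(s−c)) = √(24.1·12.5·11.1·0.5) ≈ √1671.94 ≈ 40.8893
r ≈ 40.8893/24.1 ≈ 1.69665

r = 1.697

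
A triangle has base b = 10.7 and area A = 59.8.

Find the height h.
A = ½·b·h  ⇒  h = 2A/b = 2·59.8/10.7 = 119.6/10.7 ≈ 11.1776

h = 11.18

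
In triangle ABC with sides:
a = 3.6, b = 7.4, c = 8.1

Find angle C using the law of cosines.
c² = a² + b² − 2ab·cos(C)  ⇒  cos(C) = (a² + b² − c²)/(2ab)
cos(C) = (3.6² + 7.4² − 8.1²)/(2·3.6·7.4) = (12.96 + 54.76 − 65.61)/53.28 = 2.11/53.28 ≈ 0.0396021
C = arccos(0.0396021) ≈ 87.7304°

C = 87.73°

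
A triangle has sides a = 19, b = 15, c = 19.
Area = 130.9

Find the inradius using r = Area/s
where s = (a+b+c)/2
s = (19 + 15 + 19)/2 = 53/2 = 26.5
r = Area/s = 130.9/26.5 ≈ 4.93962

r = 4.94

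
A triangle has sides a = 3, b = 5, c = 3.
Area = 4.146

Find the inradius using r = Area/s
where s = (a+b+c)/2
s = (3 + 5 + 3)/2 = 11/2 = 5.5
r = Area/s = 4.146/5.5 ≈ 0.753818

r = 0.7538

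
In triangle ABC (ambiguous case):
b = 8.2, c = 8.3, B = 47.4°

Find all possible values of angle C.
b/sin(B) = c/sin(C)  ⇒  sin(C) = c·sin(B)/b = 8.3·sin(47.4°)/8.2
sin(47.4°) ≈ 0.736097
sin(C) ≈ 8.3·0.736097/8.2 ≈ 6.10961/8.2 ≈ 0.745074
Candidate 1: C₁ = arcsin(0.745074) ≈ 48.1654°  →  A = 180° − 47.4° − 48.1654° ≈ 84.4346° > 0, valid
Candidate 2: C₂ = 180° − C₁ ≈ 131.835°  →  A = 180° − 47.4° − 131.835° ≈ 0.765445° > 0, valid

C = 48.17° or C = 131.8° (two solutions)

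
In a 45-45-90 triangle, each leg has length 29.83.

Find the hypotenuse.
In a 45-45-90 triangle the sides are in ratio 1 : 1 : √2, so hypotenuse = leg·√2.
Hypotenuse = 29.83·√2 ≈ 29.83·1.41421 ≈ 42.186

Hypotenuse = 29.83√2 = 42.19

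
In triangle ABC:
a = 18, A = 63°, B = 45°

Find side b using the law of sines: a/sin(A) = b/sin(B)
a/sin(A) = b/sin(B)  ⇒  b = a·sin(B)/sin(A) = 18·sin(45°)/sin(63°)
sin(45°) ≈ 0.707107, sin(63°) ≈ 0.891007
b ≈ 18·0.707107/0.891007 ≈ 12.7279/0.891007 ≈ 14.2849

b = 14.28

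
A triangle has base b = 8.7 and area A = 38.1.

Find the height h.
A = ½·b·h  ⇒  h = 2A/b = 2·38.1/8.7 = 76.2/8.7 ≈ 8.75862

h = 8.759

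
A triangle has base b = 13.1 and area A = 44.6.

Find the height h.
A = ½·b·h  ⇒  h = 2A/b = 2·44.6/13.1 = 89.2/13.1 ≈ 6.80916

h = 6.809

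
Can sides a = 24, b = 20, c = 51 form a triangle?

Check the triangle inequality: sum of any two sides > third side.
a + b vs c: 24 + 20 = 44 ≤ 51  ✗
a + c vs b: 24 + 51 = 75 > 20  ✓
b + c vs a: 20 + 51 = 71 > 24  ✓

No: 24 + 20 = 44 is not > 51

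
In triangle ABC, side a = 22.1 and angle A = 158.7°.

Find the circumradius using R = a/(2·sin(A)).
R = a/(2·sin(A)) = 22.1/(2·sin(158.7°))
sin(158.7°) ≈ 0.363251
R ≈ 22.1/(2·0.363251) = 22.1/0.726502 ≈ 30.4197

R = 30.42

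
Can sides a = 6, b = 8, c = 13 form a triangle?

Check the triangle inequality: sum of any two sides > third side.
a + b vs c: 6 + 8 = 14 > 13  ✓
a + c vs b: 6 + 13 = 19 > 8  ✓
b + c vs a: 8 + 13 = 21 > 6  ✓

Yes, triangle inequality satisfied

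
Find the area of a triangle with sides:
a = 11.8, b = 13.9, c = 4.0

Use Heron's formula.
s = (11.8 + 13.9 + 4.0)/2 = 29.7/2 = 14.85
s − a = 3.05, s − b = 0.95, s − c = 10.85
s(s−a)(s−b)(s−c) = 14.85·3.05·0.95·10.85 ≈ 466.852
Area = √466.852 ≈ 21.6068

Area = 21.61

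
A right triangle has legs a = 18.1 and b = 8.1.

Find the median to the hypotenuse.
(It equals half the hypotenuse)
Hypotenuse c = √(a² + b²) = √(327.61 + 65.61) = √393.22 ≈ 19.8298
Median to hypotenuse = c/2 ≈ 19.8298/2 ≈ 9.91489

Median = 9.915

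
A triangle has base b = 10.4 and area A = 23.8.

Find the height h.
A = ½·b·h  ⇒  h = 2A/b = 2·23.8/10.4 = 47.6/10.4 ≈ 4.57692

h = 4.577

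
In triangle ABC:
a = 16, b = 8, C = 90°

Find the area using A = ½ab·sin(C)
A = ½·a·b·sin(C) = ½·16·8·sin(90°)
sin(90°) ≈ 1
A ≈ ½·128·1 = 64·1 ≈ 64

Area = 64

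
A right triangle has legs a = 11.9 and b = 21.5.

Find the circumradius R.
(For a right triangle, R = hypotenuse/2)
Hypotenuse c = √(a² + b²) = √(141.61 + 462.25) = √603.86 ≈ 24.5736
R = c/2 ≈ 24.5736/2 ≈ 12.2868

R = 12.29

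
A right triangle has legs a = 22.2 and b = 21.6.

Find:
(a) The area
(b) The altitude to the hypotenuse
(a) The legs are perpendicular, so Area = ½·a·b = ½·22.2·21.6 = ½·479.52 = 239.76
(b) Hypotenuse c = √(a² + b²) = √(492.84 + 466.56) = √959.4 ≈ 30.9742
    Area = ½·c·h_c  ⇒  h_c = 2·Area/c = 479.52/30.9742 ≈ 15.4813

Area = 239.76, h_c = 15.48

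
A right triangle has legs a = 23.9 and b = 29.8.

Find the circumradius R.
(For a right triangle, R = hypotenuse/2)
Hypotenuse c = √(a² + b²) = √(571.21 + 888.04) = √1459.25 ≈ 38.2001
R = c/2 ≈ 38.2001/2 ≈ 19.1001

R = 19.1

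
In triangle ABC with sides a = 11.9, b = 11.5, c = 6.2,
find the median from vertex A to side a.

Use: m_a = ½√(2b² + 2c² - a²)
m_a = ½√(2·11.5² + 2·6.2² − 11.9²) = ½√(2·132.25 + 2·38.44 − 141.61) = ½√(264.5 + 76.88 − 141.61) = ½√199.77
√199.77 ≈ 14.134, so m_a ≈ 7.067

m_a = 7.067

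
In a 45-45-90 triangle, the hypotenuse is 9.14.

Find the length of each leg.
In a 45-45-90 triangle hypotenuse = leg·√2, so leg = hypotenuse/√2.
Leg = 9.14/√2 ≈ 9.14/1.41421 ≈ 6.46296

Each leg = 6.463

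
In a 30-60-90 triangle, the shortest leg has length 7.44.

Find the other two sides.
In a 30-60-90 triangle the sides are in ratio 1 : √3 : 2 (short leg : long leg : hypotenuse).
Long leg = 7.44·√3 ≈ 7.44·1.73205 ≈ 12.8865
Hypotenuse = 2·7.44 = 14.88

Long leg = 7.44√3 = 12.89, Hypotenuse = 14.88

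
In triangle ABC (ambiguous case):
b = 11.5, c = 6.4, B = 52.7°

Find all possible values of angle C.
b/sin(B) = c/sin(C)  ⇒  sin(C) = c·sin(B)/b = 6.4·sin(52.7°)/11.5
sin(52.7°) ≈ 0.795473
sin(C) ≈ 6.4·0.795473/11.5 ≈ 5.09103/11.5 ≈ 0.442698
Candidate 1: C₁ = arcsin(0.442698) ≈ 26.2762°  →  A = 180° − 52.7° − 26.2762° ≈ 101.024° > 0, valid
Candidate 2: C₂ = 180° − C₁ ≈ 153.724°  →  A = 180° − 52.7° − 153.724° ≈ -26.4238° ≤ 0, not a valid triangle

C = 26.28° (one solution)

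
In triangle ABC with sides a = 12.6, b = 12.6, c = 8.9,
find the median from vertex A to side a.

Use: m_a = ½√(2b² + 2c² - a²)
m_a = ½√(2·12.6² + 2·8.9² − 12.6²) = ½√(2·158.76 + 2·79.21 − 158.76) = ½√(317.52 + 158.42 − 158.76) = ½√317.18
√317.18 ≈ 17.8095, so m_a ≈ 8.90477

m_a = 8.905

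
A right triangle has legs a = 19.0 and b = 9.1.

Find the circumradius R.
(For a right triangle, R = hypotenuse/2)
Hypotenuse c = √(a² + b²) = √(361 + 82.81) = √443.81 ≈ 21.0668
R = c/2 ≈ 21.0668/2 ≈ 10.5334

R = 10.53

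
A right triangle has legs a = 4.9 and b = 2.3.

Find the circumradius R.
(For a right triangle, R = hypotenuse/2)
Hypotenuse c = √(a² + b²) = √(24.01 + 5.29) = √29.3 ≈ 5.41295
R = c/2 ≈ 5.41295/2 ≈ 2.70647

R = 2.706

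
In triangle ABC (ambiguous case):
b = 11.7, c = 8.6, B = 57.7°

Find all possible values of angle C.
b/sin(B) = c/sin(C)  ⇒  sin(C) = c·sin(B)/b = 8.6·sin(57.7°)/11.7
sin(57.7°) ≈ 0.845262
sin(C) ≈ 8.6·0.845262/11.7 ≈ 7.26925/11.7 ≈ 0.621304
Candidate 1: C₁ = arcsin(0.621304) ≈ 38.4114°  →  A = 180° − 57.7° − 38.4114° ≈ 83.8886° > 0, valid
Candidate 2: C₂ = 180° − C₁ ≈ 141.589°  →  A = 180° − 57.7° − 141.589° ≈ -19.2886° ≤ 0, not a valid triangle

C = 38.41° (one solution)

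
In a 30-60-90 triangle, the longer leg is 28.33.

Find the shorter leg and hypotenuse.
In a 30-60-90 triangle the sides are in ratio 1 : √3 : 2, so short leg = long leg/√3 and hypotenuse = 2·(short leg).
Short leg = 28.33/√3 ≈ 28.33/1.73205 ≈ 16.3563
Hypotenuse = 2·16.3563 ≈ 32.7127

Short leg = 16.36, Hypotenuse = 32.71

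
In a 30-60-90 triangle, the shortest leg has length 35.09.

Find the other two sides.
In a 30-60-90 triangle the sides are in ratio 1 : √3 : 2 (short leg : long leg : hypotenuse).
Long leg = 35.09·√3 ≈ 35.09·1.73205 ≈ 60.7777
Hypotenuse = 2·35.09 = 70.18

Long leg = 35.09√3 = 60.78, Hypotenuse = 70.18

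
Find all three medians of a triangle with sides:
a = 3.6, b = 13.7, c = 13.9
Median formula: m_a = ½√(2b² + 2c² − a²) (and cyclically). a² = 12.96, b² = 187.69, c² = 193.21.
m_a = ½√(2·187.69 + 2·193.21 − 12.96) = ½√748.84 ≈ ½·27.3649 ≈ 13.6825
m_b = ½√(2·12.96 + 2·193.21 − 187.69) = ½√224.65 ≈ ½·14.9883 ≈ 7.49416
m_c = ½√(2·12.96 + 2·187.69 − 193.21) = ½√208.09 ≈ ½·14.4253 ≈ 7.21266

m_a = 13.68, m_b = 7.494, m_c = 7.213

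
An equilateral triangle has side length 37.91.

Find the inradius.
r = Area/s with s the semi-perimeter.
Area = (√3/4)·37.91² = (√3/4)·1437.1681 ≈ 0.433013·1437.1681 ≈ 622.312
s = 3·37.91/2 = 56.865
r ≈ 622.312/56.865 ≈ 10.9437
(Equivalently r = side/(2√3) = 37.91/3.4641 ≈ 10.9437.)

r = 10.94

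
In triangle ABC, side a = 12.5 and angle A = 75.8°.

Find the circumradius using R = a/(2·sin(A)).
R = a/(2·sin(A)) = 12.5/(2·sin(75.8°))
sin(75.8°) ≈ 0.969445
R ≈ 12.5/(2·0.969445) = 12.5/1.93889 ≈ 6.44699

R = 6.447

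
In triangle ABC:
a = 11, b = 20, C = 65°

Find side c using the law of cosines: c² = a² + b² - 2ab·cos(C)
c² = 11² + 20² − 2·11·20·cos(65°)
cos(65°) ≈ 0.422618
c² ≈ 121 + 400 − 440·(0.422618) ≈ 521 − 185.952 ≈ 335.048
c ≈ √335.048 ≈ 18.3043

c = 18.3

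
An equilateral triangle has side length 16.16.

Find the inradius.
r = Area/s with s the semi-perimeter.
Area = (√3/4)·16.16² = (√3/4)·261.1456 ≈ 0.433013·261.1456 ≈ 113.079
s = 3·16.16/2 = 24.24
r ≈ 113.079/24.24 ≈ 4.66499
(Equivalently r = side/(2√3) = 16.16/3.4641 ≈ 4.66499.)

r = 4.665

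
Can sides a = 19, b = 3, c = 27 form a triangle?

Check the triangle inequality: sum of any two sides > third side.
a + b vs c: 19 + 3 = 22 ≤ 27  ✗
a + c vs b: 19 + 27 = 46 > 3  ✓
b + c vs a: 3 + 27 = 30 > 19  ✓

No: 19 + 3 = 22 is not > 27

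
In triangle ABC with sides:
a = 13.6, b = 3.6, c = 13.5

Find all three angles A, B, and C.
Law of cosines for each angle (a² = 184.96, b² = 12.96, c² = 182.25):
cos(A) = (b² + c² − a²)/(2bc) = (12.96 + 182.25 − 184.96)/(2·3.6·13.5) = 10.25/97.2 ≈ 0.105453  ⇒  A ≈ 83.9468°
cos(B) = (a² + c² − b²)/(2ac) = (184.96 + 182.25 − 12.96)/(2·13.6·13.5) = 354.25/367.2 ≈ 0.964733  ⇒  B ≈ 15.2618°
cos(C) = (a² + b² − c²)/(2ab) = (184.96 + 12.96 − 182.25)/(2·13.6·3.6) = 15.67/97.92 ≈ 0.160029  ⇒  C ≈ 80.7914°
Check: A + B + C ≈ 180°

A = 83.95°, B = 15.26°, C = 80.79°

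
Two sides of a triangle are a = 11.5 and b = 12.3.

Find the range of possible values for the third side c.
Triangle inequality: |a − b| < c < a + b
|a − b| = |11.5 − 12.3| = 0.8
a + b = 11.5 + 12.3 = 23.8

0.8 < c < 23.8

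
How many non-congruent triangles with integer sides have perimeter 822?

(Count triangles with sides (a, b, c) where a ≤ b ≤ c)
Let a ≤ b ≤ c with a + b + c = 822. The only binding inequality is a + b > c, i.e. 822 − c > c, so c < 822/2; and c ≥ 822/3 since c is the largest side.
So 274 ≤ c ≤ 410. For each c, b runs from ⌈(822 − c)/2⌉ up to c (then a = 822 − b − c satisfies 1 ≤ a ≤ b automatically), giving c − ⌈(822 − c)/2⌉ + 1 choices.
Summing over c: 1 + 2 + 4 + 5 + … + 203 + 205  (137 terms, c = 274, …, 410) = 14077
Check (closed form: nearest integer to p²/48 for even p, (p+3)²/48 for odd p): 822²/48 = 675684/48 ≈ 14076.75 → 14077

14077 triangles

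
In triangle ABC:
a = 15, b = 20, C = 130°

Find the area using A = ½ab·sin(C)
A = ½·a·b·sin(C) = ½·15·20·sin(130°)
sin(130°) ≈ 0.766044
A ≈ ½·300·0.766044 = 150·0.766044 ≈ 114.907

Area = 114.9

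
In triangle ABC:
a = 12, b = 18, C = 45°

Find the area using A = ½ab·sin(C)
A = ½·a·b·sin(C) = ½·12·18·sin(45°)
sin(45°) ≈ 0.707107
A ≈ ½·216·0.707107 = 108·0.707107 ≈ 76.3675

Area = 76.37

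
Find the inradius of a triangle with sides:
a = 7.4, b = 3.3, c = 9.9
r = Area/s where s is the semi-perimeter.
s = (7.4 + 3.3 + 9.9)/2 = 20.6/2 = 10.3
Area = √(s(s−a)(s−b)(s−c)) = √(10.3·2.9·7·0.4) ≈ √83.636 ≈ 9.14527
r ≈ 9.14527/10.3 ≈ 0.88789

r = 0.8879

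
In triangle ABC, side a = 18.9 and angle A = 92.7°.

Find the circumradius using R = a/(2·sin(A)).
R = a/(2·sin(A)) = 18.9/(2·sin(92.7°))
sin(92.7°) ≈ 0.99889
R ≈ 18.9/(2·0.99889) = 18.9/1.99778 ≈ 9.4605

R = 9.461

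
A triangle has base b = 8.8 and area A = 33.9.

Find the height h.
A = ½·b·h  ⇒  h = 2A/b = 2·33.9/8.8 = 67.8/8.8 ≈ 7.70455

h = 7.705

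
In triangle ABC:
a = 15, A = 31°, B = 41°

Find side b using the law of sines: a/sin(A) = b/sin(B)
a/sin(A) = b/sin(B)  ⇒  b = a·sin(B)/sin(A) = 15·sin(41°)/sin(31°)
sin(41°) ≈ 0.656059, sin(31°) ≈ 0.515038
b ≈ 15·0.656059/0.515038 ≈ 9.84089/0.515038 ≈ 19.1071

b = 19.11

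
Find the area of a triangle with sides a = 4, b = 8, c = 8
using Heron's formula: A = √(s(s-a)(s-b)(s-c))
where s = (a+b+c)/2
s = (4 + 8 + 8)/2 = 20/2 = 10
s − a = 6, s − b = 2, s − c = 2
s(s−a)(s−b)(s−c) = 10·6·2·2 = 240
Area = √240 ≈ 15.4919

s = 10.0, Area = 15.49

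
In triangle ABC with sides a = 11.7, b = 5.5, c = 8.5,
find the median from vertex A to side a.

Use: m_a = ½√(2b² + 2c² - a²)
m_a = ½√(2·5.5² + 2·8.5² − 11.7²) = ½√(2·30.25 + 2·72.25 − 136.89) = ½√(60.5 + 144.5 − 136.89) = ½√68.11
√68.11 ≈ 8.25288, so m_a ≈ 4.12644

m_a = 4.126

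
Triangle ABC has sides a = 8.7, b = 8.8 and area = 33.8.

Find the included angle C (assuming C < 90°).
Area = ½·a·b·sin(C)  ⇒  sin(C) = 2·Area/(a·b) = 2·33.8/(8.7·8.8) = 67.6/76.56 ≈ 0.882968
C = arcsin(0.882968) ≈ 62.0024° (taking the acute solution since C < 90°)

C = 62°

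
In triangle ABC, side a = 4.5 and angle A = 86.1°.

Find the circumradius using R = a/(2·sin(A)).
R = a/(2·sin(A)) = 4.5/(2·sin(86.1°))
sin(86.1°) ≈ 0.997684
R ≈ 4.5/(2·0.997684) = 4.5/1.99537 ≈ 2.25522

R = 2.255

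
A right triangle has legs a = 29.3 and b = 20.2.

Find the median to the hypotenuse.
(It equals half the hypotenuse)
Hypotenuse c = √(a² + b²) = √(858.49 + 408.04) = √1266.53 ≈ 35.5883
Median to hypotenuse = c/2 ≈ 35.5883/2 ≈ 17.7942

Median = 17.79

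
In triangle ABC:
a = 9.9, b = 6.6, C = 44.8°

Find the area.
Two sides and the included angle (SAS): A = ½·a·b·sin(C) = ½·9.9·6.6·sin(44.8°)
sin(44.8°) ≈ 0.704634
A ≈ ½·65.34·0.704634 = 32.67·0.704634 ≈ 23.0204

Area = 23.02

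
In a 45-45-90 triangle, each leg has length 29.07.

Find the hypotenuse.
In a 45-45-90 triangle the sides are in ratio 1 : 1 : √2, so hypotenuse = leg·√2.
Hypotenuse = 29.07·√2 ≈ 29.07·1.41421 ≈ 41.1112

Hypotenuse = 29.07√2 = 41.11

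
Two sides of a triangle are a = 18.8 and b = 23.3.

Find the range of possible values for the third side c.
Triangle inequality: |a − b| < c < a + b
|a − b| = |18.8 − 23.3| = 4.5
a + b = 18.8 + 23.3 = 42.1

4.5 < c < 42.1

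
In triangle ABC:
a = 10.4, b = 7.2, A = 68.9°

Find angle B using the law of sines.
a/sin(A) = b/sin(B)  ⇒  sin(B) = b·sin(A)/a = 7.2·sin(68.9°)/10.4
sin(68.9°) ≈ 0.932954
sin(B) ≈ 7.2·0.932954/10.4 ≈ 6.71727/10.4 ≈ 0.645891
B = arcsin(0.645891) ≈ 40.2325°
(Since b ≤ a we need B ≤ A, so the obtuse alternative 180° − 40.2325° ≈ 139.767° is rejected.)

B = 40.23°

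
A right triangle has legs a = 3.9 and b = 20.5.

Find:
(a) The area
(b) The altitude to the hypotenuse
(a) The legs are perpendicular, so Area = ½·a·b = ½·3.9·20.5 = ½·79.95 = 39.975
(b) Hypotenuse c = √(a² + b²) = √(15.21 + 420.25) = √435.46 ≈ 20.8677
    Area = ½·c·h_c  ⇒  h_c = 2·Area/c = 79.95/20.8677 ≈ 3.83128

Area = 39.975, h_c = 3.831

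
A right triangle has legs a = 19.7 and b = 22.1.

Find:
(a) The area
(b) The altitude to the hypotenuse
(a) The legs are perpendicular, so Area = ½·a·b = ½·19.7·22.1 = ½·435.37 = 217.685
(b) Hypotenuse c = √(a² + b²) = √(388.09 + 488.41) = √876.5 ≈ 29.6057
    Area = ½·c·h_c  ⇒  h_c = 2·Area/c = 435.37/29.6057 ≈ 14.7056

Area = 217.685, h_c = 14.71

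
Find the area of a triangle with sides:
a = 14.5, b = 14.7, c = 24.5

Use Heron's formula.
s = (14.5 + 14.7 + 24.5)/2 = 53.7/2 = 26.85
s − a = 12.35, s − b = 12.15, s − c = 2.35
s(s−a)(s−b)(s−c) = 26.85·12.35·12.15·2.35 ≈ 9467.94
Area = √9467.94 ≈ 97.3033

Area = 97.3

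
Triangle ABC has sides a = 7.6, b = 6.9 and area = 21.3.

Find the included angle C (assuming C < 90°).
Area = ½·a·b·sin(C)  ⇒  sin(C) = 2·Area/(a·b) = 2·21.3/(7.6·6.9) = 42.6/52.44 ≈ 0.812357
C = arcsin(0.812357) ≈ 54.3269° (taking the acute solution since C < 90°)

C = 54.33°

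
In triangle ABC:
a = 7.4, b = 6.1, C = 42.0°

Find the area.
Two sides and the included angle (SAS): A = ½·a·b·sin(C) = ½·7.4·6.1·sin(42.0°)
sin(42.0°) ≈ 0.669131
A ≈ ½·45.14·0.669131 = 22.57·0.669131 ≈ 15.1023

Area = 15.1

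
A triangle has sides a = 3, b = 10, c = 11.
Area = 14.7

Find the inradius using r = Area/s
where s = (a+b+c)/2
s = (3 + 10 + 11)/2 = 24/2 = 12
r = Area/s = 14.7/12 ≈ 1.225

r = 1.225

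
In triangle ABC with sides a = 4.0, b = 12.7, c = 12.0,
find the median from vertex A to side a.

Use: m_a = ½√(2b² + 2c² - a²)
m_a = ½√(2·12.7² + 2·12.0² − 4.0²) = ½√(2·161.29 + 2·144 − 16) = ½√(322.58 + 288 − 16) = ½√594.58
√594.58 ≈ 24.384, so m_a ≈ 12.192

m_a = 12.19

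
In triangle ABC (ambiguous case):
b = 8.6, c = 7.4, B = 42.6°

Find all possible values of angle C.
b/sin(B) = c/sin(C)  ⇒  sin(C) = c·sin(B)/b = 7.4·sin(42.6°)/8.6
sin(42.6°) ≈ 0.676876
sin(C) ≈ 7.4·0.676876/8.6 ≈ 5.00888/8.6 ≈ 0.582428
Candidate 1: C₁ = arcsin(0.582428) ≈ 35.6215°  →  A = 180° − 42.6° − 35.6215° ≈ 101.778° > 0, valid
Candidate 2: C₂ = 180° − C₁ ≈ 144.378°  →  A = 180° − 42.6° − 144.378° ≈ -6.9785° ≤ 0, not a valid triangle

C = 35.62° (one solution)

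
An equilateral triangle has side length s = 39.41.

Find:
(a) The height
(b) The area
(a) The height splits the triangle into two 30-60-90 halves: h = s·√3/2 = 39.41·1.73205/2 ≈ 68.2601/2 ≈ 34.1301
(b) Area = (√3/4)·s² = (√3/4)·39.41² = (√3/4)·1553.1481 ≈ 0.433013·1553.1481 ≈ 672.533

Height = 34.13, Area = 672.5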